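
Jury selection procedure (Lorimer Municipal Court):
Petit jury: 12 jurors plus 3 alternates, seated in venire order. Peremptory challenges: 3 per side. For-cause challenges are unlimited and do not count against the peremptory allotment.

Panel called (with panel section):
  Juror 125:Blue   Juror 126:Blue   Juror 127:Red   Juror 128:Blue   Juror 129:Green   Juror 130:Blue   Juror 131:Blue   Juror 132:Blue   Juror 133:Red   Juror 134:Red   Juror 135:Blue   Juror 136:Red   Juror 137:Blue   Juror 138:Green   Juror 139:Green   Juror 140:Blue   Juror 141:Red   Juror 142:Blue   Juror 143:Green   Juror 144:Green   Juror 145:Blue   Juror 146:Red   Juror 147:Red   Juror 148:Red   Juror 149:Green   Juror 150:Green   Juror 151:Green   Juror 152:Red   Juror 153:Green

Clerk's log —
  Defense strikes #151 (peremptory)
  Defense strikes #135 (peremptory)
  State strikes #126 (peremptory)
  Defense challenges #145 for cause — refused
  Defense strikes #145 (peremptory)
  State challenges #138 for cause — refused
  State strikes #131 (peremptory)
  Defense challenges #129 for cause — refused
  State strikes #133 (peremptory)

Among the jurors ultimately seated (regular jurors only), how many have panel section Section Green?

3

Removed: #126, #131, #133, #135, #145, #151.
Seated jurors 1–12: #125, #127, #128, #129, #130, #132, #134, #136, #137, #138, #139, #140 (alternates #141, #142, #143 not counted).
Of those, in Section Green: #129, #138, #139 → 3.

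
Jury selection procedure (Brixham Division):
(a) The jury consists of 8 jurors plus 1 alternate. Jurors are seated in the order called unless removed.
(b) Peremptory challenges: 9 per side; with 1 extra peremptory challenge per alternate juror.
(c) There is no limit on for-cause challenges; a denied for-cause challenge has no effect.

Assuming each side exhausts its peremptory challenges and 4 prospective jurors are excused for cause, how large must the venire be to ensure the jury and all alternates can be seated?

33

Seats to fill: 8 + 1 alternates = 9.
Peremptories: 9 + 1×1 = 10 per side × 2 sides = 20.
For-cause removals: 4.
Minimum venire: 9 + 20 + 4 = 33.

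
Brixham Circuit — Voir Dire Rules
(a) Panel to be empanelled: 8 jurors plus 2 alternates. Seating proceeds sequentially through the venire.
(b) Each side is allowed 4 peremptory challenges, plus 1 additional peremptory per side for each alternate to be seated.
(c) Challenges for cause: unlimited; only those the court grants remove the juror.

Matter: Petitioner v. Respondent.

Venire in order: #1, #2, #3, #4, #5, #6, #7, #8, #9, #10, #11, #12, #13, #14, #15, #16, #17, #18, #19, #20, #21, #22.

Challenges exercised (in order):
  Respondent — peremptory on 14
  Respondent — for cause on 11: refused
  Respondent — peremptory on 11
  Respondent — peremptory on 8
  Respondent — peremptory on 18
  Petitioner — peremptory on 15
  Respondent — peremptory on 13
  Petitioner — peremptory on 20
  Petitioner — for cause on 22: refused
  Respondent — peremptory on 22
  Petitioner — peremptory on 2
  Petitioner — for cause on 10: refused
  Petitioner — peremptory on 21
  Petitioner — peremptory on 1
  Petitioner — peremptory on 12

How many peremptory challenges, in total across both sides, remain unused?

0

Petitioner allotment: 4 base + 1 × 2 alternates = 6. Respondent allotment: 4 base + 1 × 2 alternates = 6.
Petitioner peremptories used: #15, #20, #2, #21, #1, #12 — 6 (for-cause on #22, #10 don't count).
Respondent peremptories used: #14, #11, #8, #18, #13, #22 — 6 (the for-cause on #11 doesn't count).
Remaining: (6 − 6) + (6 − 6) = 0.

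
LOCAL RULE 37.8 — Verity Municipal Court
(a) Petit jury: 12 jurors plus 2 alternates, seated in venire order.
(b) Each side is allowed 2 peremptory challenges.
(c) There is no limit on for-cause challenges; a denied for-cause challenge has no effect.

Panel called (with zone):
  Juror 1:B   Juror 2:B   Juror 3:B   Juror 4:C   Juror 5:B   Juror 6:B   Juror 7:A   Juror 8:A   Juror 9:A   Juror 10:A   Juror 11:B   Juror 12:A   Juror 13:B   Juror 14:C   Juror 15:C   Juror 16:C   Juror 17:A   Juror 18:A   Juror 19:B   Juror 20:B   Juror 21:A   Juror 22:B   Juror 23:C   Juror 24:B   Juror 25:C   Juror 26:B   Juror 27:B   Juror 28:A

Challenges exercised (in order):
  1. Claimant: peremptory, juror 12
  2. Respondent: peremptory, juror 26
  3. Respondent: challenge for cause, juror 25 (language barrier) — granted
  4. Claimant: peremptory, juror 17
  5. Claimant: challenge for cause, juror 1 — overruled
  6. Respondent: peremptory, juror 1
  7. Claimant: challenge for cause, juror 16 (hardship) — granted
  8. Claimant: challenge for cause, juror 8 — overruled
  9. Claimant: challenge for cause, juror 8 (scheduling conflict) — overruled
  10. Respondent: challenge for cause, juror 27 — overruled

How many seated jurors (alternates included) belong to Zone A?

5

Removed: #1, #12, #16, #17, #25, #26.
Seated (14 incl. alternates): #2, #3, #4, #5, #6, #7, #8, #9, #10, #11, #13, #14, #15, #18.
Of those, in Zone A: #7, #8, #9, #10, #18 → 5.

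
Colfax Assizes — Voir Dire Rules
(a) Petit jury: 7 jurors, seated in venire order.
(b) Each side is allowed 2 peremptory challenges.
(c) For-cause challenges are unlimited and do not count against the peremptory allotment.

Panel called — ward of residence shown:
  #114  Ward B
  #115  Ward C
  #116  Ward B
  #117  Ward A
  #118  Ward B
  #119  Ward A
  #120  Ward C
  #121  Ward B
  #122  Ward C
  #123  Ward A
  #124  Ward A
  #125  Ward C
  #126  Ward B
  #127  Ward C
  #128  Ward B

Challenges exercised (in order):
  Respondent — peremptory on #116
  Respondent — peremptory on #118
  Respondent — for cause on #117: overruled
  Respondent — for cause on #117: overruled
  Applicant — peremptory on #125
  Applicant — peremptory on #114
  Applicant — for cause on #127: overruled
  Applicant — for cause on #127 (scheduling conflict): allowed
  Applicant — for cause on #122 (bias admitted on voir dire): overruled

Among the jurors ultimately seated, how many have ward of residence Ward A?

3

Removed: #114, #116, #118, #125, #127.
Seated jurors 1–7: #115, #117, #119, #120, #121, #122, #123.
Of those, in Ward A: #117, #119, #123 → 3.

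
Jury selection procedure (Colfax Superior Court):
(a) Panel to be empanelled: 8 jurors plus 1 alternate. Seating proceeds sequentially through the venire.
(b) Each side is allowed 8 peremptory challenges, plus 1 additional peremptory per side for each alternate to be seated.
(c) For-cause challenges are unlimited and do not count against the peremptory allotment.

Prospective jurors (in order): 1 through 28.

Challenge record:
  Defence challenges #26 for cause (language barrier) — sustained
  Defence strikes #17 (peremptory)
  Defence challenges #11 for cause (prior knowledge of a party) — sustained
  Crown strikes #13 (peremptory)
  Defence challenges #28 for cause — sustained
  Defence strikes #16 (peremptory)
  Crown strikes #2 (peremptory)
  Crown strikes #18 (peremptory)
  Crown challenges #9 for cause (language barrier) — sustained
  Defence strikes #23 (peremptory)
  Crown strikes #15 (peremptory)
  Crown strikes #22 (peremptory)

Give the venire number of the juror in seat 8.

Removed: #2, #9, #11, #13, #15, #16, #17, #18, #22, #23, #26, #28.
Seating in order: seats 1–8 → #1, #3, #4, #5, #6, #7, #8, #10; alternates → #12.
So seat 8 is #10.

10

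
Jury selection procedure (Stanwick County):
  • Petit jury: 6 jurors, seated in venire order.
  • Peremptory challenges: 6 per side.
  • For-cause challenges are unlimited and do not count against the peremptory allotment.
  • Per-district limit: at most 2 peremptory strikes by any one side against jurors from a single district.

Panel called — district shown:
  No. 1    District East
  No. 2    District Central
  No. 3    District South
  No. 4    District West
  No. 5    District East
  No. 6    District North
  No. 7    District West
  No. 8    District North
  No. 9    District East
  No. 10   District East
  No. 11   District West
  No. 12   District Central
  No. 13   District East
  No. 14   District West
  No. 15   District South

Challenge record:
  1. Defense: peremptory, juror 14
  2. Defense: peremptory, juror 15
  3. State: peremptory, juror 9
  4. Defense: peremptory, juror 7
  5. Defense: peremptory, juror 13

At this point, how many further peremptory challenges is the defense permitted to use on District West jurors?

Defense peremptories so far: #14, #15, #7, #13 — 4 of 6 used, 2 left overall.
Against District West: #14, #7 — 2 used; per-district cap 2 leaves 0.
Binding limit: min(2, 0) = 0.

0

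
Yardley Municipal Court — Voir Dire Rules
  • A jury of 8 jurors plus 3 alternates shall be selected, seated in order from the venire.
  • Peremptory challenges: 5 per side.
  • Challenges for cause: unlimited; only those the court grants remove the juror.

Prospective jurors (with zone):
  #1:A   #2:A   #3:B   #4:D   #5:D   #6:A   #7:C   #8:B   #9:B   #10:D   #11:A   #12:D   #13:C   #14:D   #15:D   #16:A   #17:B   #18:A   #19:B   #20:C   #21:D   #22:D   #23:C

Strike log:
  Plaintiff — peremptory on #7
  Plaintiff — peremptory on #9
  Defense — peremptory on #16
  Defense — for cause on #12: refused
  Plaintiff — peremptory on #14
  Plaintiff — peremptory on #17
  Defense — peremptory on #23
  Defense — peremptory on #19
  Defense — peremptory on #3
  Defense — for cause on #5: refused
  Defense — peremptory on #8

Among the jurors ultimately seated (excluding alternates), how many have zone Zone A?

Removed: #3, #7, #8, #9, #14, #16, #17, #19, #23.
Seated jurors 1–8: #1, #2, #4, #5, #6, #10, #11, #12 (alternates #13, #15, #18 not counted).
Of those, in Zone A: #1, #2, #6, #11 → 4.

4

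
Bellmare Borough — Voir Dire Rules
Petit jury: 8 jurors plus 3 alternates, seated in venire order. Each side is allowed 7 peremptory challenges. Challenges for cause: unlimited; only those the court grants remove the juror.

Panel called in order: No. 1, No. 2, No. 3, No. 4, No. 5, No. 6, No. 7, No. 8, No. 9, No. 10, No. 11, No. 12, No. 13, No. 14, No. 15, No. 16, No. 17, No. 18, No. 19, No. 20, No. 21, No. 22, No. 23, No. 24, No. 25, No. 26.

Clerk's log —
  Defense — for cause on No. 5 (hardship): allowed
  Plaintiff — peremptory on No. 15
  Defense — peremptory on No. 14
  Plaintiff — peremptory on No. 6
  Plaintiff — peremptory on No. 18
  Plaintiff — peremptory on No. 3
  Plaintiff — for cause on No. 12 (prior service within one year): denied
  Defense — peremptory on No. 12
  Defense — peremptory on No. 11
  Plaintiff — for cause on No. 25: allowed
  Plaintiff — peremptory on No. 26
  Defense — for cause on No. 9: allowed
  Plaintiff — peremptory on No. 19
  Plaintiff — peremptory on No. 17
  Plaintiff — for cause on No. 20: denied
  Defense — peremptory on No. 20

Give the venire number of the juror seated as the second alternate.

22

Removed: #3, #5, #6, #9, #11, #12, #14, #15, #17, #18, #19, #20, #25, #26.
Filling seats in venire order through position 10: #1, #2, #4, #7, #8, #10, #13, #16, #21, #22.
So alternate 2 is #22.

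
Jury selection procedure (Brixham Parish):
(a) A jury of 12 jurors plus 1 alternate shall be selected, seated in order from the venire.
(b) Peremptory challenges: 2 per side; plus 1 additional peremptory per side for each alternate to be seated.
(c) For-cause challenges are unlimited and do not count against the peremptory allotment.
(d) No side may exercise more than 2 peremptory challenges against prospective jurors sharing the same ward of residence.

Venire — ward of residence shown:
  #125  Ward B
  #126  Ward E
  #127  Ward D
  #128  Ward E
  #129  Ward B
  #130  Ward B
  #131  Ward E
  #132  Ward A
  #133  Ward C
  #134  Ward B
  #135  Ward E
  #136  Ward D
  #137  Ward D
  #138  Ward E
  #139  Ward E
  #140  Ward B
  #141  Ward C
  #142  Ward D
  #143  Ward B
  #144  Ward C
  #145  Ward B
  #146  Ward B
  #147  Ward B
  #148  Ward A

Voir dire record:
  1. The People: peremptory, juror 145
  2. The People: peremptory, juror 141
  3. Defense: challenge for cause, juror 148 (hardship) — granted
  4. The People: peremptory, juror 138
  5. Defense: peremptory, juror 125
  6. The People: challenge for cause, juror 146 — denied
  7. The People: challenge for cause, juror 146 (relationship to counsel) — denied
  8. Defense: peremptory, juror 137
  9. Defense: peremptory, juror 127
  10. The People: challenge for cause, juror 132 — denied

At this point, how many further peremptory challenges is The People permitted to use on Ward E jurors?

The People peremptories so far: #145, #141, #138 — 3 of 3 used, 0 left overall.
Against Ward E: #138 — 1 used; per-ward cap 2 leaves 1.
Binding limit: min(0, 1) = 0.

0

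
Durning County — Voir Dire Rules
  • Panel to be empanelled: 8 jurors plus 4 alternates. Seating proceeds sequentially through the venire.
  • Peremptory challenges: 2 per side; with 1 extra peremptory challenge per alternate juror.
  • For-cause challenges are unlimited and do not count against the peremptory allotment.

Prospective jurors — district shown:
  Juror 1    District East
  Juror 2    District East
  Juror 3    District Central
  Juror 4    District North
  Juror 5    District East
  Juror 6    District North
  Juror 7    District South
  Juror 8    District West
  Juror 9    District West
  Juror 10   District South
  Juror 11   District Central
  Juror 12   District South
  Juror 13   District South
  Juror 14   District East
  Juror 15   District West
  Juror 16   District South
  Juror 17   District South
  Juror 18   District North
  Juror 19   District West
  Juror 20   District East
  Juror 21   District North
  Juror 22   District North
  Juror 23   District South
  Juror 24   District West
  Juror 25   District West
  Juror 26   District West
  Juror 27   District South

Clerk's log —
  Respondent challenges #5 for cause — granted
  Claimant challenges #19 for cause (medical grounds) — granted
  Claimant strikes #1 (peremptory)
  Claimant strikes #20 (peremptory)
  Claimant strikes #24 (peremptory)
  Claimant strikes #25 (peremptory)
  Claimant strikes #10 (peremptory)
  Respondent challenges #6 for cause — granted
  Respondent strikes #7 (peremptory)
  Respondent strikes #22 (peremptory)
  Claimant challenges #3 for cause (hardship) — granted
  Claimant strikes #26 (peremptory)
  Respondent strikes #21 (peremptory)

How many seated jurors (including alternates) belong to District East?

Removed: #1, #3, #5, #6, #7, #10, #19, #20, #21, #22, #24, #25, #26.
Seated (12 incl. alternates): #2, #4, #8, #9, #11, #12, #13, #14, #15, #16, #17, #18.
Of those, in District East: #2, #14 → 2.

2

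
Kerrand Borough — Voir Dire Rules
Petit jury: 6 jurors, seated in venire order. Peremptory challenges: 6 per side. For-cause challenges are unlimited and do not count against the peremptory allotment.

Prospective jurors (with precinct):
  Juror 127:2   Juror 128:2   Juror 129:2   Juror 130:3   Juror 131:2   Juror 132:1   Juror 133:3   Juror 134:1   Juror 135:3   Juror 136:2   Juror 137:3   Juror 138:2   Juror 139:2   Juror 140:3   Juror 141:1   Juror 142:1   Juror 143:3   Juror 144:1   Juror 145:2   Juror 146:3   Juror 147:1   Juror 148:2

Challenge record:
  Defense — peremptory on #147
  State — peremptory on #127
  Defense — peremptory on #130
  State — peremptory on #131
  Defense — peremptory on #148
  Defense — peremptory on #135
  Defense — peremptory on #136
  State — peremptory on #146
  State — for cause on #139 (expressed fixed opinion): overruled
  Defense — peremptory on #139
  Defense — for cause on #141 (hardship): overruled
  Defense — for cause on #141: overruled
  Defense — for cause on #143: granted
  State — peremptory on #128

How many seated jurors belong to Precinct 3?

2

Removed: #127, #128, #130, #131, #135, #136, #139, #143, #146, #147, #148.
Seated jurors 1–6: #129, #132, #133, #134, #137, #138.
Of those, in Precinct 3: #133, #137 → 2.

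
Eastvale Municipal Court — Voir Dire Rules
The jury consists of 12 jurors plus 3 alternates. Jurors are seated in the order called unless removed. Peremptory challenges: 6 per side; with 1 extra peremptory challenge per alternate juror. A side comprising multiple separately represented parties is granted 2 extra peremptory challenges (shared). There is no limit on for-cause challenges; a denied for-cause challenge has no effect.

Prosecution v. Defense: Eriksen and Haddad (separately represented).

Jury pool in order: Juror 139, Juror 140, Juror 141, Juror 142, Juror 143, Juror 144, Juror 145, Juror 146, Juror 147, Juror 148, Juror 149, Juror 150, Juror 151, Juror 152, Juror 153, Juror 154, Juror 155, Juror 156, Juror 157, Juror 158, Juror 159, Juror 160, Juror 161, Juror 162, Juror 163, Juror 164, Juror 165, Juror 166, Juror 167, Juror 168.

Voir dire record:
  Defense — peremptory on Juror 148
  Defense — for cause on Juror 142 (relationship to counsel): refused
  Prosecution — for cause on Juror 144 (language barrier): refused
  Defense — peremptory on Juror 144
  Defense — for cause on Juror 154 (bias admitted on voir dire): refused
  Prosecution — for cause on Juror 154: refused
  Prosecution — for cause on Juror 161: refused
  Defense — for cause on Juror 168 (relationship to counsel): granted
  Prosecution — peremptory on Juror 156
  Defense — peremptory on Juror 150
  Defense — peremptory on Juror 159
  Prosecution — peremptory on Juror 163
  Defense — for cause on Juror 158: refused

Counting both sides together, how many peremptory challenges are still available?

Prosecution allotment: 6 base + 1 × 3 alternates = 9. Defense allotment: 6 base + 1 × 3 alternates + 2 multi-party = 11.
Prosecution peremptories used: #156, #163 — 2 (for-cause on #144, #154, #161 don't count).
Defense peremptories used: #148, #144, #150, #159 — 4 (for-cause on #142, #154, #168, #158 don't count).
Remaining: (9 − 2) + (11 − 4) = 14.

14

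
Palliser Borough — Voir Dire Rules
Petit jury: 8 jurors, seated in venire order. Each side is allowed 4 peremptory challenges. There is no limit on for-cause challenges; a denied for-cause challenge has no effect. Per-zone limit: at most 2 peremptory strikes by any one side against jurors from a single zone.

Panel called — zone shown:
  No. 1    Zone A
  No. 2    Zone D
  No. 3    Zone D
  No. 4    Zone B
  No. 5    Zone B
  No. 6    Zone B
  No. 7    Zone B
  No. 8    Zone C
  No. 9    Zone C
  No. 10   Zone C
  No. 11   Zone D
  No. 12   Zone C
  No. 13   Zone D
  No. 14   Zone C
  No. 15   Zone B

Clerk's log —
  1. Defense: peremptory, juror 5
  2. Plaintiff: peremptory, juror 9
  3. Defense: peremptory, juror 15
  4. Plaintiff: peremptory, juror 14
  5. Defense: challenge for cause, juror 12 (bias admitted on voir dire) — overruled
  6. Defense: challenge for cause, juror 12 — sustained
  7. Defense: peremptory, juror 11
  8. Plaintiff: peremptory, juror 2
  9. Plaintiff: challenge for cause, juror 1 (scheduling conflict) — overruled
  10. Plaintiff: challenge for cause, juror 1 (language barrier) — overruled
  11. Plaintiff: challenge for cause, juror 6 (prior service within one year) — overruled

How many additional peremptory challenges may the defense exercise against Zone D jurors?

Defense peremptories so far: #5, #15, #11 — 3 of 4 used, 1 left overall.
Against Zone D: #11 — 1 used; per-zone cap 2 leaves 1.
Binding limit: min(1, 1) = 1.

1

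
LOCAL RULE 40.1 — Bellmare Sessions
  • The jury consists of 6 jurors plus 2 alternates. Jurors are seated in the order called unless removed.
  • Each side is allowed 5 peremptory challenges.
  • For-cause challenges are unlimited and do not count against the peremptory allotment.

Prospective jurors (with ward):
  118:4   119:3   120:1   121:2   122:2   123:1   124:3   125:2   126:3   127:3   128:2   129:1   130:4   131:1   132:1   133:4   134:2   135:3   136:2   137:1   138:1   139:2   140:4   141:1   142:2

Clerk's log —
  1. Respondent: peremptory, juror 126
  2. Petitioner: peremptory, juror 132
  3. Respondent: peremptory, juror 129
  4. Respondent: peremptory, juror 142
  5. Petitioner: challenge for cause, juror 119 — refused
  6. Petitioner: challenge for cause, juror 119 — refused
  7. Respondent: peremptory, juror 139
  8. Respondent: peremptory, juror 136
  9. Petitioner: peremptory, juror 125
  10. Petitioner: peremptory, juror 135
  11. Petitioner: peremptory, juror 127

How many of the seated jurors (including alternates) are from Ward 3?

Removed: #125, #126, #127, #129, #132, #135, #136, #139, #142.
Seated (8 incl. alternates): #118, #119, #120, #121, #122, #123, #124, #128.
Of those, in Ward 3: #119, #124 → 2.

2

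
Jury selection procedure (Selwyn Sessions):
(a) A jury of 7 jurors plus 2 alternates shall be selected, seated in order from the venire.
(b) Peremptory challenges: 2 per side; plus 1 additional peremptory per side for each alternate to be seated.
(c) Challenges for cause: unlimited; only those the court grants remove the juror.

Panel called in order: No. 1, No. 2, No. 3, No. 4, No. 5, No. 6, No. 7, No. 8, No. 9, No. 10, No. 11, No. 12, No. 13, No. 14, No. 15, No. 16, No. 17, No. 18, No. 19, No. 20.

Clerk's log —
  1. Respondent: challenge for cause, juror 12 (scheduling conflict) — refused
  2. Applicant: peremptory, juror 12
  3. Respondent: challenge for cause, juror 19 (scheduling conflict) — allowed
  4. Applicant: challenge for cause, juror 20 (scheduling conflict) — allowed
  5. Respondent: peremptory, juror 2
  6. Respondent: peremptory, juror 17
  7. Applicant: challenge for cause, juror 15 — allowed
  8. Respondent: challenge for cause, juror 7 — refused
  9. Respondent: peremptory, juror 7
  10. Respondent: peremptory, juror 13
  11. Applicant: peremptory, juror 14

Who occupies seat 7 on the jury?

Removed: #2, #7, #12, #13, #14, #15, #17, #19, #20.
Seating in order: seats 1–7 → #1, #3, #4, #5, #6, #8, #9; alternates → #10, #11.
So seat 7 is #9.

9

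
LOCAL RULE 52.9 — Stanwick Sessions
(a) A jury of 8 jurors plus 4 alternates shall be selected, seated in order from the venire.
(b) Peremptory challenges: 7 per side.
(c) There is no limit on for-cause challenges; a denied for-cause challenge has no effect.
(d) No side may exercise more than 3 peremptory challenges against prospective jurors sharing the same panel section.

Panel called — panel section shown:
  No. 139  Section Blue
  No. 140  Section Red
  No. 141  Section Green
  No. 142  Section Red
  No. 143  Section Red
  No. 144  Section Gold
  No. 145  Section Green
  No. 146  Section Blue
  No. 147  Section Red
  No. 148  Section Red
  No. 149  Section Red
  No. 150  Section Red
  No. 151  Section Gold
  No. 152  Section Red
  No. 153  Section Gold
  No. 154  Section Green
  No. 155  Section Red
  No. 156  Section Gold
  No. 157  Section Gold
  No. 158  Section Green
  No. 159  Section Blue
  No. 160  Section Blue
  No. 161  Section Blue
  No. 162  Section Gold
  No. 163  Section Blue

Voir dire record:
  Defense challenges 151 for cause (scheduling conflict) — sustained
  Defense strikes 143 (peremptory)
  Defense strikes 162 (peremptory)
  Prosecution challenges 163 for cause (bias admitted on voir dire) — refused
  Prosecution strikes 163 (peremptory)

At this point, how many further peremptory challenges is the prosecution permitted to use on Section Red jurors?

Prosecution peremptories so far: #163 — 1 of 7 used, 6 left overall.
Against Section Red: none yet — per-section cap 3 leaves 3.
Binding limit: min(6, 3) = 3.

3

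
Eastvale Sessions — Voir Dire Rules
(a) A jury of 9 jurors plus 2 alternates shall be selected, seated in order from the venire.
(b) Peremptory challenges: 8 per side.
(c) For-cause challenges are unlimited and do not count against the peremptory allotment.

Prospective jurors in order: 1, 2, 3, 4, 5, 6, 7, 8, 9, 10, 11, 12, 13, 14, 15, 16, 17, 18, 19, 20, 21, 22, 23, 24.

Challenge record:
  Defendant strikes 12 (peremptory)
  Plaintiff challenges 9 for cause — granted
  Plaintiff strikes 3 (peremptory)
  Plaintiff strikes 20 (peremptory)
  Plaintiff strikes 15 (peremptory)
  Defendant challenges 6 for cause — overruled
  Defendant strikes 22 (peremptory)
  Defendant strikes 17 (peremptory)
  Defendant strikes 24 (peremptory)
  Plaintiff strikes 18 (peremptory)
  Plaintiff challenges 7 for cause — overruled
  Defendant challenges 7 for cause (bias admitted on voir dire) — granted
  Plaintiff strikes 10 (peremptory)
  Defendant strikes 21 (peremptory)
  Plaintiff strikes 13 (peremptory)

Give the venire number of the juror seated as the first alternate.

Removed: #3, #7, #9, #10, #12, #13, #15, #17, #18, #20, #21, #22, #24. (#6 stays — for-cause denied.)
Filling seats in venire order through position 10: #1, #2, #4, #5, #6, #8, #11, #14, #16, #19.
So alternate 1 is #19.

19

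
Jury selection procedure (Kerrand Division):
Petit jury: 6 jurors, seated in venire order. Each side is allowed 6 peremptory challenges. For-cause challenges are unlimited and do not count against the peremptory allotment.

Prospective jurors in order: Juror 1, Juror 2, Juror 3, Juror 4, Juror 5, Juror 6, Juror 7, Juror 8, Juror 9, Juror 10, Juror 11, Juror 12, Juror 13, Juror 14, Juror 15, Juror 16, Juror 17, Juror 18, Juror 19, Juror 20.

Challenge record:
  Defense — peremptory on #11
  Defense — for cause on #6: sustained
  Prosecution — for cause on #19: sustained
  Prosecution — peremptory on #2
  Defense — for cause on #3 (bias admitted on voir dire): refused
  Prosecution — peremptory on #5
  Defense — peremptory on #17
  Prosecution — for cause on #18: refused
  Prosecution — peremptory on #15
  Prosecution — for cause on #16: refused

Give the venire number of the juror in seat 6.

9

Removed: #2, #5, #6, #11, #15, #17, #19. (#3, #16, #18 stay — for-cause denied.)
Seating in order: seats 1–6 → #1, #3, #4, #7, #8, #9.
So seat 6 is #9.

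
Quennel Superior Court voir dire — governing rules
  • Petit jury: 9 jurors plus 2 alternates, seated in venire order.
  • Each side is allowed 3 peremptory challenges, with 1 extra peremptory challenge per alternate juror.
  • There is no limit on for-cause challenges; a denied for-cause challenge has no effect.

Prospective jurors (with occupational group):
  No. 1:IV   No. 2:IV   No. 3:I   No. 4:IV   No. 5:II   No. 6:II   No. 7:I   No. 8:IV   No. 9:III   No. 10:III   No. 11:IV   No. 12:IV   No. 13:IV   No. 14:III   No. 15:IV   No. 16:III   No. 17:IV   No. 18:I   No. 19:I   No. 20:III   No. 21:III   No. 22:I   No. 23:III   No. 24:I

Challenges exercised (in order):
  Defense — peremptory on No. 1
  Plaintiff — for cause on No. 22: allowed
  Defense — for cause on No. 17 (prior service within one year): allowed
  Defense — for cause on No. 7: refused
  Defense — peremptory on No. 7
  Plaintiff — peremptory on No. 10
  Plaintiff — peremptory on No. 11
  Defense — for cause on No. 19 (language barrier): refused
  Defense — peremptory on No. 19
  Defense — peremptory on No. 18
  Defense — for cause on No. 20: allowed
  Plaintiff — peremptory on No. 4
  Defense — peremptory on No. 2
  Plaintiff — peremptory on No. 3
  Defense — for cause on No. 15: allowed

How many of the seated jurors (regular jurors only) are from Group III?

4

Removed: #1, #2, #3, #4, #7, #10, #11, #15, #17, #18, #19, #20, #22.
Seated jurors 1–9: #5, #6, #8, #9, #12, #13, #14, #16, #21 (alternates #23, #24 not counted).
Of those, in Group III: #9, #14, #16, #21 → 4.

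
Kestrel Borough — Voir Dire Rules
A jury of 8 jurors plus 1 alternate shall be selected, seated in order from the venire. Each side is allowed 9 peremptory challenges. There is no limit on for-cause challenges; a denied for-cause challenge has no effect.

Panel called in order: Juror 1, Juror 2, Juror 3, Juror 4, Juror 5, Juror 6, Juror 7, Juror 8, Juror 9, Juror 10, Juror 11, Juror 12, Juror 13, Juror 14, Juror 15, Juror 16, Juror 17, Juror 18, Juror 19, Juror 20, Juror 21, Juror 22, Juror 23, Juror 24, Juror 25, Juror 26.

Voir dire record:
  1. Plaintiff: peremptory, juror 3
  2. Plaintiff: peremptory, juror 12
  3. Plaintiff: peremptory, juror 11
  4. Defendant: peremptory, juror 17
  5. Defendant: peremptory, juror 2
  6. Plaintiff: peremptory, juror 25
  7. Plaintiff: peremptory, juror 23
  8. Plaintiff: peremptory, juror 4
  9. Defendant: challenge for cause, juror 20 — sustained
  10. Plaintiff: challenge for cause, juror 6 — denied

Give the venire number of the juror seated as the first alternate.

Removed: #2, #3, #4, #11, #12, #17, #20, #23, #25. (#6 stays — for-cause denied.)
Seating in order: seats 1–8 → #1, #5, #6, #7, #8, #9, #10, #13; alternates → #14.
So alternate 1 is #14.

14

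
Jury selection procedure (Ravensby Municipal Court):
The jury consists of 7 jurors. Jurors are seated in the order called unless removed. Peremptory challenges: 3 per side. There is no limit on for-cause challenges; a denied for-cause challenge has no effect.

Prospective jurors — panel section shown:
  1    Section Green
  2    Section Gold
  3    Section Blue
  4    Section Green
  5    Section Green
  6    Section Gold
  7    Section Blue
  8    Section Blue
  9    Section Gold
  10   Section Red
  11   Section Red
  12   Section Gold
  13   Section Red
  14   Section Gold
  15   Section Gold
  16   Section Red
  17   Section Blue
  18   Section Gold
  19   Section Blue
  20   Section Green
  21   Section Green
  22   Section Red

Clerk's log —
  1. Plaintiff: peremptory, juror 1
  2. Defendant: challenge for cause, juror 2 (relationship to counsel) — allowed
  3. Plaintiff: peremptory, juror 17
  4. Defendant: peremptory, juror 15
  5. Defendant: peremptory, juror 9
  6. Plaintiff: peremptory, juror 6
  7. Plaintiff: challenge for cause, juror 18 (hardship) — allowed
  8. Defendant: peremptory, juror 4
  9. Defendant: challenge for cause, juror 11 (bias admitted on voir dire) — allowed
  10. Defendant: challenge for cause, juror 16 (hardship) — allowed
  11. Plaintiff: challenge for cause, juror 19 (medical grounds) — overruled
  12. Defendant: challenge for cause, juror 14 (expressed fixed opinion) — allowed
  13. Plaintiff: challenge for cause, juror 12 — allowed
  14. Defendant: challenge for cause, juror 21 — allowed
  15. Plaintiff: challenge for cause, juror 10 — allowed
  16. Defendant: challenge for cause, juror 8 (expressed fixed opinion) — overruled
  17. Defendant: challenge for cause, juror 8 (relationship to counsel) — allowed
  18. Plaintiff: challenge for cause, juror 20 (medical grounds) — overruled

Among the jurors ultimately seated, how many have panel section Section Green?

2

Removed: #1, #2, #4, #6, #8, #9, #10, #11, #12, #14, #15, #16, #17, #18, #21.
Seated jurors 1–7: #3, #5, #7, #13, #19, #20, #22.
Of those, in Section Green: #5, #20 → 2.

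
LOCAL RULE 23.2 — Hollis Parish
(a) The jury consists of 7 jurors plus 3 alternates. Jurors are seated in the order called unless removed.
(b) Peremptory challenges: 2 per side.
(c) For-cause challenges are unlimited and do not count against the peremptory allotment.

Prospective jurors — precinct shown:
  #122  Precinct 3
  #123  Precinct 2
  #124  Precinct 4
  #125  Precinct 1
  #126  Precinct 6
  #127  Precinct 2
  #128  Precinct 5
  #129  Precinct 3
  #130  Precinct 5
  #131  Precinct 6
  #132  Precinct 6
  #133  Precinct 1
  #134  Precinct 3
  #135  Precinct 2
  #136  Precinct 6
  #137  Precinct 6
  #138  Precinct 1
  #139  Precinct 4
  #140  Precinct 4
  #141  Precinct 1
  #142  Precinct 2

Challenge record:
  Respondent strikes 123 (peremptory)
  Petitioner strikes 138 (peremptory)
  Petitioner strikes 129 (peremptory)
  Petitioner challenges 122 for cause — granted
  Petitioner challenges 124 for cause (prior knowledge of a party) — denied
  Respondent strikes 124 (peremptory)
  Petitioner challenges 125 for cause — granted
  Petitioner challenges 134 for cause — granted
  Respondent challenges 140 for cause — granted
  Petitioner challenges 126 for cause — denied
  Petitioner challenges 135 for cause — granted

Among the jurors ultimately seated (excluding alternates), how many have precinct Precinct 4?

Removed: #122, #123, #124, #125, #129, #134, #135, #138, #140.
Seated jurors 1–7: #126, #127, #128, #130, #131, #132, #133 (alternates #136, #137, #139 not counted).
None of those are in Precinct 4 → 0.

0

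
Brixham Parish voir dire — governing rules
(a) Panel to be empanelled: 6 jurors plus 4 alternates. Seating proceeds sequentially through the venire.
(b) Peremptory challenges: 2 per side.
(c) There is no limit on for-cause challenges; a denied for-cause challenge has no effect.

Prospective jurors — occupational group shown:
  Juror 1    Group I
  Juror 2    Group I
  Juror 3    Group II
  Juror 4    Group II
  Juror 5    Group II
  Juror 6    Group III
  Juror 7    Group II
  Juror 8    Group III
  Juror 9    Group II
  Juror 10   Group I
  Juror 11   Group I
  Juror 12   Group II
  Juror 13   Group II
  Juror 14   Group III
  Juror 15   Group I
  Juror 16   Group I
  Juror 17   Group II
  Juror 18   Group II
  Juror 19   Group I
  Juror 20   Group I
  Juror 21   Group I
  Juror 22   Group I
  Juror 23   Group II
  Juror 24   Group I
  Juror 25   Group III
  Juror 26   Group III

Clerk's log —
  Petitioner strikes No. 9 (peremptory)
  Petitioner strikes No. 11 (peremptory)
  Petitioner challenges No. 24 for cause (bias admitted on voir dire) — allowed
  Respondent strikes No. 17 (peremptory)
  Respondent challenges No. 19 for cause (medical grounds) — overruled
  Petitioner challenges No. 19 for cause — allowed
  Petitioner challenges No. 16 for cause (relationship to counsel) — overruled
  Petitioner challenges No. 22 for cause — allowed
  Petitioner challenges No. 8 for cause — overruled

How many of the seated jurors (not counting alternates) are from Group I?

Removed: #9, #11, #17, #19, #22, #24.
Seated jurors 1–6: #1, #2, #3, #4, #5, #6 (alternates #7, #8, #10, #12 not counted).
Of those, in Group I: #1, #2 → 2.

2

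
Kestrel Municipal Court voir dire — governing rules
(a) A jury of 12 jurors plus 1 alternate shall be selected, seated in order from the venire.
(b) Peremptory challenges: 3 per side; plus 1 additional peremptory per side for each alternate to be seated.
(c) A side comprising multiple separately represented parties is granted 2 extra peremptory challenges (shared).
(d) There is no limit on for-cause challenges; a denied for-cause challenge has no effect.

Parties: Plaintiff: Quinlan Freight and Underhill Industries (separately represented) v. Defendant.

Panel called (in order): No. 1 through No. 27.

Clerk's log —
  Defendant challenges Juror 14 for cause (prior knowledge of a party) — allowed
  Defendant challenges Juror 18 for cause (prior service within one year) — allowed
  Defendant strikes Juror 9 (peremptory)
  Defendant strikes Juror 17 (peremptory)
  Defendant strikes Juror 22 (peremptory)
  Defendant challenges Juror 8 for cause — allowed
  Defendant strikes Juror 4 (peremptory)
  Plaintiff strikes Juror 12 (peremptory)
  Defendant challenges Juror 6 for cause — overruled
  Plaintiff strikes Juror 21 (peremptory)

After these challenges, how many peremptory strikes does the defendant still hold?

0

Defendant allotment: 3 base + 1 × 1 alternate = 4.
Defendant peremptories used: #9, #17, #22, #4 — 4 (for-cause on #14, #18, #8, #6 don't count).
Remaining: 4 − 4 = 0.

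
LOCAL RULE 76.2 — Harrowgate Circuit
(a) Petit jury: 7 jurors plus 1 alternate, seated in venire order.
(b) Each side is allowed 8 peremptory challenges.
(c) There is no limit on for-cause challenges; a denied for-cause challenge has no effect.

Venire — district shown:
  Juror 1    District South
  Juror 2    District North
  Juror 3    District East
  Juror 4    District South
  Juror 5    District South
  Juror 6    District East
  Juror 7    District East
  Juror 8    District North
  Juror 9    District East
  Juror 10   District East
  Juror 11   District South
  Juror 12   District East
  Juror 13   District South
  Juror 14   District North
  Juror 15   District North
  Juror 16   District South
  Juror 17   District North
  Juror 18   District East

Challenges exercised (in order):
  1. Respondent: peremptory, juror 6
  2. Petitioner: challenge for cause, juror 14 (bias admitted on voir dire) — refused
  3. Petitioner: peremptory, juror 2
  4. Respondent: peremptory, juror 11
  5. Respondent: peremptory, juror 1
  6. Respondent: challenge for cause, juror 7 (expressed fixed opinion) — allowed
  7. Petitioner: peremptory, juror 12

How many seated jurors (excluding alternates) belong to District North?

1

Removed: #1, #2, #6, #7, #11, #12.
Seated jurors 1–7: #3, #4, #5, #8, #9, #10, #13 (alternates #14 not counted).
Of those, in District North: #8 → 1.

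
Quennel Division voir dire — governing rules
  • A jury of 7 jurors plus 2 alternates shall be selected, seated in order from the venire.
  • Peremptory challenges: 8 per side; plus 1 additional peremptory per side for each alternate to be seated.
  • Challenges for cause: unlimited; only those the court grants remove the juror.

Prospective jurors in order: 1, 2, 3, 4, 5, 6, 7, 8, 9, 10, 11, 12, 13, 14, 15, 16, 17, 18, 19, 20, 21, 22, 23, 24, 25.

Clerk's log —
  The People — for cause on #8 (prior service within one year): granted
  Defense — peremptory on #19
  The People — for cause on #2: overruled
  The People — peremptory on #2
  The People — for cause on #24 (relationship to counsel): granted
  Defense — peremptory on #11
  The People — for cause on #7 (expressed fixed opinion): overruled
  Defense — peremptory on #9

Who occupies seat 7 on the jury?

10

Removed: #2, #8, #9, #11, #19, #24. (#7 stays — for-cause denied.)
Seating in order: seats 1–7 → #1, #3, #4, #5, #6, #7, #10; alternates → #12, #13.
So seat 7 is #10.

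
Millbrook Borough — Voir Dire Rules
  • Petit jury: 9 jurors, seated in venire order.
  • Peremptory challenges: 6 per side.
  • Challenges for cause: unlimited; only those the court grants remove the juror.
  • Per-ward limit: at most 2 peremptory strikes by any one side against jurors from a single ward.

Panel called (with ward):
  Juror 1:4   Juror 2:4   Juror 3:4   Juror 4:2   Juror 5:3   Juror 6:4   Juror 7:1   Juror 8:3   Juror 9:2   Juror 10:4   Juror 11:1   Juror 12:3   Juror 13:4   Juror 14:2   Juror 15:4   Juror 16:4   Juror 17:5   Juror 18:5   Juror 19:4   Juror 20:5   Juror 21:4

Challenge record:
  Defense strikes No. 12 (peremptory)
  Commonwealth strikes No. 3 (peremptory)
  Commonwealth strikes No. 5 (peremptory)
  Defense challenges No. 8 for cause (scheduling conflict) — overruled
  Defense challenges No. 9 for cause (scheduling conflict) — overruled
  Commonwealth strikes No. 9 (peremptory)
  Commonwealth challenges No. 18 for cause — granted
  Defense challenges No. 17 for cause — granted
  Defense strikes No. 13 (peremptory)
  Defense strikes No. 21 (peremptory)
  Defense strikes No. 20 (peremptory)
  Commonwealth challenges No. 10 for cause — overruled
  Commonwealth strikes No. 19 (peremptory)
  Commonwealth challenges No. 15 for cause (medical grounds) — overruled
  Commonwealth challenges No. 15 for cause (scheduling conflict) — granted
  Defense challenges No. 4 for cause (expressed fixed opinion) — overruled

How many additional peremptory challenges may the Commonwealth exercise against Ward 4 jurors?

0

Commonwealth peremptories so far: #3, #5, #9, #19 — 4 of 6 used, 2 left overall.
Against Ward 4: #3, #19 — 2 used; per-ward cap 2 leaves 0.
Binding limit: min(2, 0) = 0.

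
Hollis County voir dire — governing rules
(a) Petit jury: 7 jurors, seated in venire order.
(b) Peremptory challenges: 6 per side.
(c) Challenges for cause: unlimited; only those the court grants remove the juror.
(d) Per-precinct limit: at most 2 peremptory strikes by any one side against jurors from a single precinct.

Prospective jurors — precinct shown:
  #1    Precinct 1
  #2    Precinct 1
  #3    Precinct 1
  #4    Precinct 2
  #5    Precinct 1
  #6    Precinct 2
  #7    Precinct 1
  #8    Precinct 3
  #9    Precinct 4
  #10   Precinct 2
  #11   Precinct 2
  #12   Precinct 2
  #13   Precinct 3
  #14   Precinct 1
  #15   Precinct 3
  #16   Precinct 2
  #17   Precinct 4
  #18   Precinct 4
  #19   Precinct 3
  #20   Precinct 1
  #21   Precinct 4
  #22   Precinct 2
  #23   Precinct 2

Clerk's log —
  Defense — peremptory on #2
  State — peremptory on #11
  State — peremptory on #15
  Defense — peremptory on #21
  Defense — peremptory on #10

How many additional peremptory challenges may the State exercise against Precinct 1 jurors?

State peremptories so far: #11, #15 — 2 of 6 used, 4 left overall.
Against Precinct 1: none yet — per-precinct cap 2 leaves 2.
Binding limit: min(4, 2) = 2.

2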